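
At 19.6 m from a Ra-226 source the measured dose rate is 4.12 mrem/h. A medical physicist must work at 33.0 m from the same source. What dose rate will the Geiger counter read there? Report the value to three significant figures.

Intensity scales as (d₁/d₂)², so scaling from 19.6 m to 33.0 m:
4.12 × (19.6/33.0)² = 4.12 × 0.3528 = 1.454 mrem/h.

1.45 mrem/h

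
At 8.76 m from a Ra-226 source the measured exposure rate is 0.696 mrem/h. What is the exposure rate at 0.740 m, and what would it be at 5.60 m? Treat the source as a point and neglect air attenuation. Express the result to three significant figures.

Applying the 1/r² law,
At 0.740 m: (8.76/0.740)² = 140.1, so 0.696 × 140.1 = 97.51 mrem/h
At 5.60 m: (0.740/5.60)² = 0.01746, so 97.51 × 0.01746 = 1.703 mrem/h.

97.5 mrem/h; 1.70 mrem/h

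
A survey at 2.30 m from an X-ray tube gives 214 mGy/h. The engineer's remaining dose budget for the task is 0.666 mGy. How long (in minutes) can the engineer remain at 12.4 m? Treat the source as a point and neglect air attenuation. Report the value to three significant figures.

5.43 min

Applying the 1/r² law, rate at 12.4 m:
(2.30/12.4)² = 0.03440, so 214 × 0.03440 = 7.362 mGy/h.
Stay time = 0.666 mGy ÷ 7.362 mGy/h = 0.09046 h = 5.428 min.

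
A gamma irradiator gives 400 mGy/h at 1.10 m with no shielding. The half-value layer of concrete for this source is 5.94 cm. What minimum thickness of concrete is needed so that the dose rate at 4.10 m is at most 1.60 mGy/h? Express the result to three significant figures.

24.8 cm

At 4.10 m, distance alone gives 400 × (1.10/4.10)² = 400 × 0.07198 = 28.79 mGy/h.
Further attenuation needed: 28.79/1.60 = 17.99.
n = log₂(17.99) = 4.169 half-value layers.
Thickness = 4.169 × 5.94 cm = 24.76 cm.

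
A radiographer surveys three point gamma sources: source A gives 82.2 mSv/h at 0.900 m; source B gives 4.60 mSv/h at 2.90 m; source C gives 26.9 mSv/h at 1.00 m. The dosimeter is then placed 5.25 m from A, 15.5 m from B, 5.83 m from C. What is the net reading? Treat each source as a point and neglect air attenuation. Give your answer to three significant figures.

By superposition, sum each source's inverse-square contribution:
A: 82.2 × (0.900/5.25)² = 2.416 mSv/h
B: 4.60 × (2.90/15.5)² = 0.1610 mSv/h
C: 26.9 × (1.00/5.83)² = 0.7914 mSv/h
Total = 2.416 + 0.1610 + 0.7914 = 3.368 mSv/h.

3.37 mSv/h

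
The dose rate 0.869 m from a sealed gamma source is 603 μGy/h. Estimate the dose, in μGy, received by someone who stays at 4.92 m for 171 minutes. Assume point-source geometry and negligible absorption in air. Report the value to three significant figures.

53.6 μGy

By the inverse-square law, rate at 4.92 m:
603 × (0.869/4.92)² = 603 × 0.03120 = 18.81 μGy/h.
Dose = rate × time = 18.81 μGy/h × 2.850 h = 53.61 μGy.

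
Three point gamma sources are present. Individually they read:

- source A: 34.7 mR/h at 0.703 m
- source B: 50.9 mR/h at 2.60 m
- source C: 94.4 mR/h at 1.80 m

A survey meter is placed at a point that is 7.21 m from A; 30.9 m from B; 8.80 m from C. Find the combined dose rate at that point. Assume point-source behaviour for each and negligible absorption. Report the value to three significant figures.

By superposition, sum each source's inverse-square contribution:
A: 34.7 × (0.703/7.21)² = 0.3299 mR/h
B: 50.9 × (2.60/30.9)² = 0.3604 mR/h
C: 94.4 × (1.80/8.80)² = 3.950 mR/h
Total = 0.3299 + 0.3604 + 3.950 = 4.640 mR/h.

4.64 mR/h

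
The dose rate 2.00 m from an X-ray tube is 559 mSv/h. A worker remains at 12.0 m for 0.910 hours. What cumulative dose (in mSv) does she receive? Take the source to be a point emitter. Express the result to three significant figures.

14.1 mSv

Applying the 1/r² law, rate at 12.0 m:
(2.00/12.0)² = 0.02778, so 559 × 0.02778 = 15.53 mSv/h.
Dose = rate × time = 15.53 mSv/h × 0.9100 h = 14.13 mSv.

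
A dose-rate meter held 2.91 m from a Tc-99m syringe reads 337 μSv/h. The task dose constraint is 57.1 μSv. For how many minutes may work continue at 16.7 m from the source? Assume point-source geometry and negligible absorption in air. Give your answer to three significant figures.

Applying the 1/r² law, rate at 16.7 m:
337 × (2.91/16.7)² = 337 × 0.03036 = 10.23 μSv/h.
Stay time = 57.1 μSv ÷ 10.23 μSv/h = 5.582 h = 334.9 min.

335 min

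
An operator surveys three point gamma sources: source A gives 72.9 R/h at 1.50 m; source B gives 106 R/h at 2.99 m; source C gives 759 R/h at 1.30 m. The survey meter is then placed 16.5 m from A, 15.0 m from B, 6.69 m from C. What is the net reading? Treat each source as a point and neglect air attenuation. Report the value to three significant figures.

33.5 R/h

By superposition, sum each source's inverse-square contribution:
A: 72.9 × (1.50/16.5)² = 0.6025 R/h
B: 106 × (2.99/15.0)² = 4.212 R/h
C: 759 × (1.30/6.69)² = 28.66 R/h
Total = 0.6025 + 4.212 + 28.66 = 33.47 R/h.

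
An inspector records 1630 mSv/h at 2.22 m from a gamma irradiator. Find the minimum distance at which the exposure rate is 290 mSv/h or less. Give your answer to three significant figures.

Intensity scales as (d₁/d₂)², so d₂ = d₁·√(I₁/I₂).
I₁/I₂ = 1630/290 = 5.621, so d₂ = 2.22 × √5.621 = 5.263 m.

5.26 m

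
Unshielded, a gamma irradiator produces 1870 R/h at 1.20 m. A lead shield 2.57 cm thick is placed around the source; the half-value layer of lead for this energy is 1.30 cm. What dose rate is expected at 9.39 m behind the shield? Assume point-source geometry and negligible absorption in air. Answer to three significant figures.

7.76 R/h

Distance alone: (1.20/9.39)² = 0.01633, so 1870 × 0.01633 = 30.54 R/h.
Shield: 2.57/1.30 = 1.977 half-value layers → attenuation 2^(−1.977) = 0.2540.
Combined: 30.54 × 0.2540 = 7.757 R/h.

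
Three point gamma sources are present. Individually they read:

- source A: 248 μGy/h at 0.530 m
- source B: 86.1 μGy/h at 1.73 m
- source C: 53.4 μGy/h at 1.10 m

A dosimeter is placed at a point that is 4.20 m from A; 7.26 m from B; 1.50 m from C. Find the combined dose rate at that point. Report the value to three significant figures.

By superposition, sum each source's inverse-square contribution:
A: 248 × (0.530/4.20)² = 3.949 μGy/h
B: 86.1 × (1.73/7.26)² = 4.889 μGy/h
C: 53.4 × (1.10/1.50)² = 28.72 μGy/h
Total = 3.949 + 4.889 + 28.72 = 37.56 μGy/h.

37.6 μGy/h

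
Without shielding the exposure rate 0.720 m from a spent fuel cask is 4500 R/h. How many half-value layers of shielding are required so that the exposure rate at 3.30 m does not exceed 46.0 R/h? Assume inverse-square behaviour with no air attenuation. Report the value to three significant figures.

2.22 half-value layers

At 3.30 m, distance alone gives 4500 × (0.720/3.30)² = 4500 × 0.04760 = 214.2 R/h.
Further attenuation needed: 214.2/46.0 = 4.657.
n = log₂(4.657) = 2.219 half-value layers.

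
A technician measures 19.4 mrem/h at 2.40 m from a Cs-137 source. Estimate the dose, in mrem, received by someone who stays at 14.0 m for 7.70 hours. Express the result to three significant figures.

Using I₁d₁² = I₂d₂², rate at 14.0 m:
(2.40/14.0)² = 0.02939, so 19.4 × 0.02939 = 0.5702 mrem/h.
Dose = rate × time = 0.5702 mrem/h × 7.700 h = 4.391 mrem.

4.39 mrem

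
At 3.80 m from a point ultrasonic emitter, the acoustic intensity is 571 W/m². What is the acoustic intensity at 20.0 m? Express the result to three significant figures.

Intensity scales as (d₁/d₂)², so the rate at 20.0 m is
(3.80/20.0)² = 0.03610, so 571 × 0.03610 = 20.61 W/m².

20.6 W/m²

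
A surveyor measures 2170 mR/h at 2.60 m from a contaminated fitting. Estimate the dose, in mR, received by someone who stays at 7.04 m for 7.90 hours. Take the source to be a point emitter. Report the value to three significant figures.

2340 mR

Applying the 1/r² law, rate at 7.04 m:
(2.60/7.04)² = 0.1364, so 2170 × 0.1364 = 296.0 mR/h.
Dose = rate × time = 296.0 mR/h × 7.900 h = 2338 mR.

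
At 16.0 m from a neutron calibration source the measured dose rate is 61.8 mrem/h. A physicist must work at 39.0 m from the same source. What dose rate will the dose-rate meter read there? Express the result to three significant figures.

10.4 mrem/h

Since intensity falls as 1/r², scaling from 16.0 m to 39.0 m:
(16.0/39.0)² = 0.1683, so 61.8 × 0.1683 = 10.40 mrem/h.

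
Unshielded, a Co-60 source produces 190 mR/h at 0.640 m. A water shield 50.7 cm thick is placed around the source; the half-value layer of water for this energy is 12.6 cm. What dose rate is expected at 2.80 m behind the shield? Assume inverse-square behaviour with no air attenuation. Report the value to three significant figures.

Distance alone: (0.640/2.80)² = 0.05224, so 190 × 0.05224 = 9.926 mR/h.
Shield: 50.7/12.6 = 4.024 half-value layers → attenuation 2^(−4.024) = 0.06147.
Combined: 9.926 × 0.06147 = 0.6102 mR/h.

0.610 mR/h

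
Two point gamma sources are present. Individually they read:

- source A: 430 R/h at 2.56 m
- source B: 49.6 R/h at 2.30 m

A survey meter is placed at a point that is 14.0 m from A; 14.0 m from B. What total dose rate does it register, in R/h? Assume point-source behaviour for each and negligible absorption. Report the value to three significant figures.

15.7 R/h

Each source contributes Iᵢ·(dᵢ/rᵢ)²; contributions add.
A: 430 × (2.56/14.0)² = 14.38 R/h
B: 49.6 × (2.30/14.0)² = 1.339 R/h
Total = 14.38 + 1.339 = 15.72 R/h.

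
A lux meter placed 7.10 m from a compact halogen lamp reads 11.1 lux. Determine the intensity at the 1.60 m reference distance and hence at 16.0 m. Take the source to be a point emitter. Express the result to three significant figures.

219 lux; 2.19 lux

Since intensity falls as 1/r²,
At 1.60 m: (7.10/1.60)² = 19.69, so 11.1 × 19.69 = 218.6 lux
At 16.0 m: (1.60/16.0)² = 0.01000, so 218.6 × 0.01000 = 2.186 lux.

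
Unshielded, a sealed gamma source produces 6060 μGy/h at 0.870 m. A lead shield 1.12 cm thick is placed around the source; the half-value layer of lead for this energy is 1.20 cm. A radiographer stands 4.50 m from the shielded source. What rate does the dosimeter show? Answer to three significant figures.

Distance alone: (0.870/4.50)² = 0.03738, so 6060 × 0.03738 = 226.5 μGy/h.
Shield: 1.12/1.20 = 0.9333 half-value layers → attenuation 2^(−0.9333) = 0.5237.
Combined: 226.5 × 0.5237 = 118.6 μGy/h.

119 μGy/h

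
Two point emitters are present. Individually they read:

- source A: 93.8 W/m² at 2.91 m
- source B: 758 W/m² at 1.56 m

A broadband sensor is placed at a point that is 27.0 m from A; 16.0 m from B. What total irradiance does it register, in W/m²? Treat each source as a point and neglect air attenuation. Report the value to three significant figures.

8.30 W/m²

Each source contributes Iᵢ·(dᵢ/rᵢ)²; contributions add.
A: 93.8 × (2.91/27.0)² = 1.090 W/m²
B: 758 × (1.56/16.0)² = 7.206 W/m²
Total = 1.090 + 7.206 = 8.296 W/m².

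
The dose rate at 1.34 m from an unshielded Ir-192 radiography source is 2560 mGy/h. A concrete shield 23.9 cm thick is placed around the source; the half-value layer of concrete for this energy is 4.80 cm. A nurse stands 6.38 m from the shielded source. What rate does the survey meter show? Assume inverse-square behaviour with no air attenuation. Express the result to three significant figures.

Distance alone: (1.34/6.38)² = 0.04411, so 2560 × 0.04411 = 112.9 mGy/h.
Shield: 23.9/4.80 = 4.979 half-value layers → attenuation 2^(−4.979) = 0.03171.
Combined: 112.9 × 0.03171 = 3.580 mGy/h.

3.58 mGy/h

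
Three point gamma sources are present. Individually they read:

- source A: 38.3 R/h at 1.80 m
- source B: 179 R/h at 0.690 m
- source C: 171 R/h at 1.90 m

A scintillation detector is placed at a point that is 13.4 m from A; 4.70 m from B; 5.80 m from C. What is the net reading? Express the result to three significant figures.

22.9 R/h

Each source contributes Iᵢ·(dᵢ/rᵢ)²; contributions add.
A: 38.3 × (1.80/13.4)² = 0.6911 R/h
B: 179 × (0.690/4.70)² = 3.858 R/h
C: 171 × (1.90/5.80)² = 18.35 R/h
Total = 0.6911 + 3.858 + 18.35 = 22.90 R/h.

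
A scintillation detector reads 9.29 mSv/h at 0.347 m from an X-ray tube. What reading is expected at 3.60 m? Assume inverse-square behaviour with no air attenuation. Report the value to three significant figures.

0.0863 mSv/h

Since intensity falls as 1/r², the rate at 3.60 m is
9.29 × (0.347/3.60)² = 9.29 × 0.009291 = 0.08631 mSv/h.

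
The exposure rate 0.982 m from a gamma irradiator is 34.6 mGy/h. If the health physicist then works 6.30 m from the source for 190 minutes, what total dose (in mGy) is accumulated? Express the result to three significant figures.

2.66 mGy

Applying the 1/r² law, rate at 6.30 m:
34.6 × (0.982/6.30)² = 34.6 × 0.02430 = 0.8408 mGy/h.
Dose = rate × time = 0.8408 mGy/h × 3.167 h = 2.663 mGy.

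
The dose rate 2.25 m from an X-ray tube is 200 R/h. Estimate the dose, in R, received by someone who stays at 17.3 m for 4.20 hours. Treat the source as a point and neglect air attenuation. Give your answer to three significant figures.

14.2 R

Since intensity falls as 1/r², rate at 17.3 m:
200 × (2.25/17.3)² = 200 × 0.01692 = 3.384 R/h.
Dose = rate × time = 3.384 R/h × 4.200 h = 14.21 R.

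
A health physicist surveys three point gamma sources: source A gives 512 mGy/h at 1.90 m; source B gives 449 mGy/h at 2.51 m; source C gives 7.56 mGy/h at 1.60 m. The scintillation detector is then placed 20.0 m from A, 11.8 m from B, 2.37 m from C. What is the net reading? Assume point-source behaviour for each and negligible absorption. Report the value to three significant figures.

By superposition, sum each source's inverse-square contribution:
A: 512 × (1.90/20.0)² = 4.621 mGy/h
B: 449 × (2.51/11.8)² = 20.32 mGy/h
C: 7.56 × (1.60/2.37)² = 3.446 mGy/h
Total = 4.621 + 20.32 + 3.446 = 28.39 mGy/h.

28.4 mGy/h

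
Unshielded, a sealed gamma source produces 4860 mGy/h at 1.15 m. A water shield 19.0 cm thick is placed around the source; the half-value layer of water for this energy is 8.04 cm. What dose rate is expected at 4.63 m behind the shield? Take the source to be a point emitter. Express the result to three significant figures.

58.3 mGy/h

Distance alone: 4860 × (1.15/4.63)² = 4860 × 0.06169 = 299.8 mGy/h.
Shield: 19.0/8.04 = 2.363 half-value layers → attenuation 2^(−2.363) = 0.1944.
Combined: 299.8 × 0.1944 = 58.28 mGy/h.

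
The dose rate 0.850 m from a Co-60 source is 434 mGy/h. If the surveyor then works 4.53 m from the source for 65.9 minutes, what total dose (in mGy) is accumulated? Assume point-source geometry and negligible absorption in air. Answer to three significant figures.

Since intensity falls as 1/r², rate at 4.53 m:
434 × (0.850/4.53)² = 434 × 0.03521 = 15.28 mGy/h.
Dose = rate × time = 15.28 mGy/h × 1.098 h = 16.78 mGy.

16.8 mGy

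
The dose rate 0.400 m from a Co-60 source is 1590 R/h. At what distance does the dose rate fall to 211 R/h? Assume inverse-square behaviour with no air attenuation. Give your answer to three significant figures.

1.10 m

Since intensity falls as 1/r², d₂ = d₁·√(I₁/I₂).
I₁/I₂ = 1590/211 = 7.536, so d₂ = 0.400 × √7.536 = 1.098 m.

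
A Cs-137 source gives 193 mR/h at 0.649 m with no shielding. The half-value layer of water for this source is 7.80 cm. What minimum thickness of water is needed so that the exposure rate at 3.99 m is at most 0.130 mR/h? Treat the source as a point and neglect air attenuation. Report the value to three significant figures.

At 3.99 m, distance alone gives (0.649/3.99)² = 0.02646, so 193 × 0.02646 = 5.107 mR/h.
Further attenuation needed: 5.107/0.130 = 39.28.
n = log₂(39.28) = 5.296 half-value layers.
Thickness = 5.296 × 7.80 cm = 41.31 cm.

41.3 cm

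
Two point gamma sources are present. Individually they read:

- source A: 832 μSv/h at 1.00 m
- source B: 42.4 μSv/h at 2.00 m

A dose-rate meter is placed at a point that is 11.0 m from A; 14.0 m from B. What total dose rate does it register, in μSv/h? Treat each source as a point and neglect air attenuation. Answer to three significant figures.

7.74 μSv/h

By superposition, sum each source's inverse-square contribution:
A: 832 × (1.00/11.0)² = 6.876 μSv/h
B: 42.4 × (2.00/14.0)² = 0.8653 μSv/h
Total = 6.876 + 0.8653 = 7.741 μSv/h.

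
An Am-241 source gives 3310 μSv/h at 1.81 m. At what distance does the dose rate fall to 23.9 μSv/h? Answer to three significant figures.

Intensity scales as (d₁/d₂)², so d₂ = d₁·√(I₁/I₂).
I₁/I₂ = 3310/23.9 = 138.5, so d₂ = 1.81 × √138.5 = 21.30 m.

21.3 m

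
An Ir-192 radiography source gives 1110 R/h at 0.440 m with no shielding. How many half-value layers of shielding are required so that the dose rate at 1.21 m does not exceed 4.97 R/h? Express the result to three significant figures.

At 1.21 m, distance alone gives (0.440/1.21)² = 0.1322, so 1110 × 0.1322 = 146.7 R/h.
Further attenuation needed: 146.7/4.97 = 29.52.
n = log₂(29.52) = 4.884 half-value layers.

4.88 half-value layers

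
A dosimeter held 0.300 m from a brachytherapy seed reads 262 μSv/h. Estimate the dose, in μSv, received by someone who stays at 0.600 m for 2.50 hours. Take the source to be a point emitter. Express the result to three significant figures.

164 μSv

Applying the 1/r² law, rate at 0.600 m:
262 × (0.300/0.600)² = 262 × 0.2500 = 65.50 μSv/h.
Dose = rate × time = 65.50 μSv/h × 2.500 h = 163.8 μSv.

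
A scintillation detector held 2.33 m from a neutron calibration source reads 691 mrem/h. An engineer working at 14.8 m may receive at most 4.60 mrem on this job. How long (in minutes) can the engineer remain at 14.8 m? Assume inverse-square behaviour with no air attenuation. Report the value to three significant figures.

16.1 min

Intensity scales as (d₁/d₂)², so rate at 14.8 m:
(2.33/14.8)² = 0.02478, so 691 × 0.02478 = 17.12 mrem/h.
Stay time = 4.60 mrem ÷ 17.12 mrem/h = 0.2687 h = 16.12 min.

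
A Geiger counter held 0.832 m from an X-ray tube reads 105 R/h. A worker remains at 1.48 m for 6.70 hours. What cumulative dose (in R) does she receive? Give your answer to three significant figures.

222 R

Using I₁d₁² = I₂d₂², rate at 1.48 m:
(0.832/1.48)² = 0.3160, so 105 × 0.3160 = 33.18 R/h.
Dose = rate × time = 33.18 R/h × 6.700 h = 222.3 R.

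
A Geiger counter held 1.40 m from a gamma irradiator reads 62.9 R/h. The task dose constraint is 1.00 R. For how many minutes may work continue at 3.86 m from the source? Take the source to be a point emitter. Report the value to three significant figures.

7.25 min

Intensity scales as (d₁/d₂)², so rate at 3.86 m:
62.9 × (1.40/3.86)² = 62.9 × 0.1315 = 8.271 R/h.
Stay time = 1.00 R ÷ 8.271 R/h = 0.1209 h = 7.254 min.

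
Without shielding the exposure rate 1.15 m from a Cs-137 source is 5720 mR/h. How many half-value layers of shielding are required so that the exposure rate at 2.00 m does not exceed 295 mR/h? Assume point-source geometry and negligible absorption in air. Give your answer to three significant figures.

2.68 half-value layers

At 2.00 m, distance alone gives (1.15/2.00)² = 0.3306, so 5720 × 0.3306 = 1891 mR/h.
Further attenuation needed: 1891/295 = 6.410.
n = log₂(6.410) = 2.680 half-value layers.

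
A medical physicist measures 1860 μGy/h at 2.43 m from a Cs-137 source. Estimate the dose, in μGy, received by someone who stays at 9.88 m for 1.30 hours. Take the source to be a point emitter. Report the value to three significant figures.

Intensity scales as (d₁/d₂)², so rate at 9.88 m:
(2.43/9.88)² = 0.06049, so 1860 × 0.06049 = 112.5 μGy/h.
Dose = rate × time = 112.5 μGy/h × 1.300 h = 146.2 μGy.

146 μGy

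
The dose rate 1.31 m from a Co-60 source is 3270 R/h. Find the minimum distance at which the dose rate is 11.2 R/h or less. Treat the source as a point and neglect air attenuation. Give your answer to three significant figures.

22.4 m

Intensity scales as (d₁/d₂)², so d₂ = d₁·√(I₁/I₂).
I₁/I₂ = 3270/11.2 = 292.0, so d₂ = 1.31 × √292.0 = 22.39 m.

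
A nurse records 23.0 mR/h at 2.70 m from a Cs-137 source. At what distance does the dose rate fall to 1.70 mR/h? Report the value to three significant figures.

Using I₁d₁² = I₂d₂², d₂ = d₁·√(I₁/I₂).
I₁/I₂ = 23.0/1.70 = 13.53, so d₂ = 2.70 × √13.53 = 9.931 m.

9.93 m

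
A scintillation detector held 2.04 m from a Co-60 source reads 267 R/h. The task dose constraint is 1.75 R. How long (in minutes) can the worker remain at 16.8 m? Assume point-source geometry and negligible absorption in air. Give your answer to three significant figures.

Since intensity falls as 1/r², rate at 16.8 m:
267 × (2.04/16.8)² = 267 × 0.01474 = 3.936 R/h.
Stay time = 1.75 R ÷ 3.936 R/h = 0.4446 h = 26.68 min.

26.7 min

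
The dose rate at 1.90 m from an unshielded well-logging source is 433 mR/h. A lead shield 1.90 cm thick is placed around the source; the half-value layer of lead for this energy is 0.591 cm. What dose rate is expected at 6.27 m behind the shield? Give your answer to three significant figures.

Distance alone: 433 × (1.90/6.27)² = 433 × 0.09183 = 39.76 mR/h.
Shield: 1.90/0.591 = 3.215 half-value layers → attenuation 2^(−3.215) = 0.1077.
Combined: 39.76 × 0.1077 = 4.282 mR/h.

4.28 mR/h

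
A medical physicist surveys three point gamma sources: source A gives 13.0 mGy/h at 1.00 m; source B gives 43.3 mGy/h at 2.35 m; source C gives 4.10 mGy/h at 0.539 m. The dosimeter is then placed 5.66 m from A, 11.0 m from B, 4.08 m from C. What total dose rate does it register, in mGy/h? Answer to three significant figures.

By superposition, sum each source's inverse-square contribution:
A: 13.0 × (1.00/5.66)² = 0.4058 mGy/h
B: 43.3 × (2.35/11.0)² = 1.976 mGy/h
C: 4.10 × (0.539/4.08)² = 0.07156 mGy/h
Total = 0.4058 + 1.976 + 0.07156 = 2.453 mGy/h.

2.45 mGy/h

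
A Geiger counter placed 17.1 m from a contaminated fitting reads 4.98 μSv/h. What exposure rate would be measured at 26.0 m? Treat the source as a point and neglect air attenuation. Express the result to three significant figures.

By the inverse-square law, scaling from 17.1 m to 26.0 m:
4.98 × (17.1/26.0)² = 4.98 × 0.4326 = 2.154 μSv/h.

2.15 μSv/h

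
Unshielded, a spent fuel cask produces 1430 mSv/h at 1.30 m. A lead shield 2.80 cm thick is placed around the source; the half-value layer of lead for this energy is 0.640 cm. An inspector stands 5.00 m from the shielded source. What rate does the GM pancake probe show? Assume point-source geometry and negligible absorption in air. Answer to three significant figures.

Distance alone: (1.30/5.00)² = 0.06760, so 1430 × 0.06760 = 96.67 mSv/h.
Shield: 2.80/0.640 = 4.375 half-value layers → attenuation 2^(−4.375) = 0.04819.
Combined: 96.67 × 0.04819 = 4.659 mSv/h.

4.66 mSv/h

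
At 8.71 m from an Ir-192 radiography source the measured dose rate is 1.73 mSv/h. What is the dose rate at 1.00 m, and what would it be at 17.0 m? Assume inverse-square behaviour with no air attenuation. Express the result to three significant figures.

131 mSv/h; 0.454 mSv/h

Since intensity falls as 1/r²,
At 1.00 m: 1.73 × (8.71/1.00)² = 1.73 × 75.86 = 131.2 mSv/h
At 17.0 m: 131.2 × (1.00/17.0)² = 131.2 × 0.003460 = 0.4540 mSv/h.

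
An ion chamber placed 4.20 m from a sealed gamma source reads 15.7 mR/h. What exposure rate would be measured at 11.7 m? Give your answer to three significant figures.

Applying the 1/r² law, scaling from 4.20 m to 11.7 m:
(4.20/11.7)² = 0.1289, so 15.7 × 0.1289 = 2.024 mR/h.

2.02 mR/h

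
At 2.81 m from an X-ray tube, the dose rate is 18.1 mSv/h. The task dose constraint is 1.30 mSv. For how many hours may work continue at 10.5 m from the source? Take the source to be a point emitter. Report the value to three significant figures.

1.00 h

By the inverse-square law, rate at 10.5 m:
(2.81/10.5)² = 0.07162, so 18.1 × 0.07162 = 1.296 mSv/h.
Stay time = 1.30 mSv ÷ 1.296 mSv/h = 1.003 h.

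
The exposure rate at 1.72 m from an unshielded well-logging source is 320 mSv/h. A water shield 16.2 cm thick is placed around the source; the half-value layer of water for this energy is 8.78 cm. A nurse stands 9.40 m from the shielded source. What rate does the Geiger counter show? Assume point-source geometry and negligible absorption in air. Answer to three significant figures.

Distance alone: (1.72/9.40)² = 0.03348, so 320 × 0.03348 = 10.71 mSv/h.
Shield: 16.2/8.78 = 1.845 half-value layers → attenuation 2^(−1.845) = 0.2784.
Combined: 10.71 × 0.2784 = 2.982 mSv/h.

2.98 mSv/h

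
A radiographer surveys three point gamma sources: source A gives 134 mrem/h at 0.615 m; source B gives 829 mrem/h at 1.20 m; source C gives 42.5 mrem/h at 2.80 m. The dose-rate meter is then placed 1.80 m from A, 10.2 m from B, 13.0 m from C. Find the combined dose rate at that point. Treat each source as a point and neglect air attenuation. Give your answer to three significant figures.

29.1 mrem/h

Each source contributes Iᵢ·(dᵢ/rᵢ)²; contributions add.
A: 134 × (0.615/1.80)² = 15.64 mrem/h
B: 829 × (1.20/10.2)² = 11.47 mrem/h
C: 42.5 × (2.80/13.0)² = 1.972 mrem/h
Total = 15.64 + 11.47 + 1.972 = 29.08 mrem/h.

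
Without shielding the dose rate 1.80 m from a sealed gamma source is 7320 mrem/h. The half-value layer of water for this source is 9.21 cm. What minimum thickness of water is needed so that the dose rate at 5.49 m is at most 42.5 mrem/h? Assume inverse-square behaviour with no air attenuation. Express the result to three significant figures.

38.8 cm

At 5.49 m, distance alone gives (1.80/5.49)² = 0.1075, so 7320 × 0.1075 = 786.9 mrem/h.
Further attenuation needed: 786.9/42.5 = 18.52.
n = log₂(18.52) = 4.211 half-value layers.
Thickness = 4.211 × 9.21 cm = 38.78 cm.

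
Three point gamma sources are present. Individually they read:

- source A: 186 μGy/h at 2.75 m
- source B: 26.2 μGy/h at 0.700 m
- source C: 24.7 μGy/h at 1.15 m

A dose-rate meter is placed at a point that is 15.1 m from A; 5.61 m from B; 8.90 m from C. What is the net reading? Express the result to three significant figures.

Each source contributes Iᵢ·(dᵢ/rᵢ)²; contributions add.
A: 186 × (2.75/15.1)² = 6.169 μGy/h
B: 26.2 × (0.700/5.61)² = 0.4079 μGy/h
C: 24.7 × (1.15/8.90)² = 0.4124 μGy/h
Total = 6.169 + 0.4079 + 0.4124 = 6.989 μGy/h.

6.99 μGy/h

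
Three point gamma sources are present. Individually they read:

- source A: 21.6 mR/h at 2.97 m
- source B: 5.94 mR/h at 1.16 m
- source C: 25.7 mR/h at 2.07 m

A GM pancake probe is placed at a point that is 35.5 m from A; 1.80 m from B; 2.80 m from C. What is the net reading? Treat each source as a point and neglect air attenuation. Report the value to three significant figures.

16.7 mR/h

By superposition, sum each source's inverse-square contribution:
A: 21.6 × (2.97/35.5)² = 0.1512 mR/h
B: 5.94 × (1.16/1.80)² = 2.467 mR/h
C: 25.7 × (2.07/2.80)² = 14.05 mR/h
Total = 0.1512 + 2.467 + 14.05 = 16.67 mR/h.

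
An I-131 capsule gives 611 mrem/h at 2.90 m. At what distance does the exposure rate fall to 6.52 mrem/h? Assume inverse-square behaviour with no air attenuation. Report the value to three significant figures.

Since intensity falls as 1/r², d₂ = d₁·√(I₁/I₂).
I₁/I₂ = 611/6.52 = 93.71, so d₂ = 2.90 × √93.71 = 28.07 m.

28.1 m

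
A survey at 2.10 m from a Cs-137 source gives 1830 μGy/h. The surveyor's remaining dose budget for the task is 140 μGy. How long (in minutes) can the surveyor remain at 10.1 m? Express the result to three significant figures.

Intensity scales as (d₁/d₂)², so rate at 10.1 m:
(2.10/10.1)² = 0.04323, so 1830 × 0.04323 = 79.11 μGy/h.
Stay time = 140 μGy ÷ 79.11 μGy/h = 1.770 h = 106.2 min.

106 min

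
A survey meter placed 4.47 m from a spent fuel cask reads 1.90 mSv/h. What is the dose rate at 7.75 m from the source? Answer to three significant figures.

Intensity scales as (d₁/d₂)², so scaling from 4.47 m to 7.75 m:
(4.47/7.75)² = 0.3327, so 1.90 × 0.3327 = 0.6321 mSv/h.

0.632 mSv/h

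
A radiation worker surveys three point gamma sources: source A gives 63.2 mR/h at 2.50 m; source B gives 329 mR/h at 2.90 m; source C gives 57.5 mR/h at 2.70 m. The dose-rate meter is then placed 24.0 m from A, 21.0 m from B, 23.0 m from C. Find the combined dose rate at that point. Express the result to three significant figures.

7.75 mR/h

Each source contributes Iᵢ·(dᵢ/rᵢ)²; contributions add.
A: 63.2 × (2.50/24.0)² = 0.6858 mR/h
B: 329 × (2.90/21.0)² = 6.274 mR/h
C: 57.5 × (2.70/23.0)² = 0.7924 mR/h
Total = 0.6858 + 6.274 + 0.7924 = 7.752 mR/h.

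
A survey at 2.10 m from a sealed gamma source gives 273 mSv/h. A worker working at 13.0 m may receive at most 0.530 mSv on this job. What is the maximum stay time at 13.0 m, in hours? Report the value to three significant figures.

0.0744 h

Since intensity falls as 1/r², rate at 13.0 m:
273 × (2.10/13.0)² = 273 × 0.02609 = 7.123 mSv/h.
Stay time = 0.530 mSv ÷ 7.123 mSv/h = 0.07441 h.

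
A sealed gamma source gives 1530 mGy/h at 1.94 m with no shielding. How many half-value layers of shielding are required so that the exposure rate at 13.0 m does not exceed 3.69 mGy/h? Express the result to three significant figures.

3.21 half-value layers

At 13.0 m, distance alone gives 1530 × (1.94/13.0)² = 1530 × 0.02227 = 34.07 mGy/h.
Further attenuation needed: 34.07/3.69 = 9.233.
n = log₂(9.233) = 3.207 half-value layers.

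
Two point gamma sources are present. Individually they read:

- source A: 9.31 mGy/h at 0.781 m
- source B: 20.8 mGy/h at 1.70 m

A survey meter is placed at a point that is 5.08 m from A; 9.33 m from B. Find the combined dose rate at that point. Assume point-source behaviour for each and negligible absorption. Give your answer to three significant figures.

By superposition, sum each source's inverse-square contribution:
A: 9.31 × (0.781/5.08)² = 0.2201 mGy/h
B: 20.8 × (1.70/9.33)² = 0.6906 mGy/h
Total = 0.2201 + 0.6906 = 0.9107 mGy/h.

0.911 mGy/h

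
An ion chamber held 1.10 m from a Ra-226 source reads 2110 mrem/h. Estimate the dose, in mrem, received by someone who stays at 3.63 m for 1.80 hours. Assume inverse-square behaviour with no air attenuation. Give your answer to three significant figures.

349 mrem

Since intensity falls as 1/r², rate at 3.63 m:
(1.10/3.63)² = 0.09183, so 2110 × 0.09183 = 193.8 mrem/h.
Dose = rate × time = 193.8 mrem/h × 1.800 h = 348.8 mrem.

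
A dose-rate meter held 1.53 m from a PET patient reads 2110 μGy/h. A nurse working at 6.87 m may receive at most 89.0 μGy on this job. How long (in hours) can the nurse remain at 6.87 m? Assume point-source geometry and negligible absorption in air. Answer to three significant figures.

0.850 h

By the inverse-square law, rate at 6.87 m:
(1.53/6.87)² = 0.04960, so 2110 × 0.04960 = 104.7 μGy/h.
Stay time = 89.0 μGy ÷ 104.7 μGy/h = 0.8500 h.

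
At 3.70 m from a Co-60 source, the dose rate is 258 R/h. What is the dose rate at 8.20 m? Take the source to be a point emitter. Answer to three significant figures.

By the inverse-square law, the rate at 8.20 m is
(3.70/8.20)² = 0.2036, so 258 × 0.2036 = 52.53 R/h.

52.5 R/h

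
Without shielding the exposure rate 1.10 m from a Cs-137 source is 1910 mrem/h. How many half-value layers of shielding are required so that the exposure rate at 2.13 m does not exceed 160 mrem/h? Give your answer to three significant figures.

1.67 half-value layers

At 2.13 m, distance alone gives (1.10/2.13)² = 0.2667, so 1910 × 0.2667 = 509.4 mrem/h.
Further attenuation needed: 509.4/160 = 3.184.
n = log₂(3.184) = 1.671 half-value layers.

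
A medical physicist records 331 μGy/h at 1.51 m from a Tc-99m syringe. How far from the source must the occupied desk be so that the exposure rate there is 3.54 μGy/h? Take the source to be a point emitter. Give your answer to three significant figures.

14.6 m

Since intensity falls as 1/r², d₂ = d₁·√(I₁/I₂).
I₁/I₂ = 331/3.54 = 93.50, so d₂ = 1.51 × √93.50 = 14.60 m.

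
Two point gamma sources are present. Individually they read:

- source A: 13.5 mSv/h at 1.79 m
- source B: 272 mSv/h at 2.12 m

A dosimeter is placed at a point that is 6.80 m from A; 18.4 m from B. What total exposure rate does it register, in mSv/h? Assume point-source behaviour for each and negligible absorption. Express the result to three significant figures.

By superposition, sum each source's inverse-square contribution:
A: 13.5 × (1.79/6.80)² = 0.9355 mSv/h
B: 272 × (2.12/18.4)² = 3.611 mSv/h
Total = 0.9355 + 3.611 = 4.546 mSv/h.

4.55 mSv/h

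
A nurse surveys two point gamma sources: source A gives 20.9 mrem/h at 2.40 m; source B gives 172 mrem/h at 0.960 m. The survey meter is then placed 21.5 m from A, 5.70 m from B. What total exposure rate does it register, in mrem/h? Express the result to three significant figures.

5.14 mrem/h

Each source contributes Iᵢ·(dᵢ/rᵢ)²; contributions add.
A: 20.9 × (2.40/21.5)² = 0.2604 mrem/h
B: 172 × (0.960/5.70)² = 4.879 mrem/h
Total = 0.2604 + 4.879 = 5.139 mrem/h.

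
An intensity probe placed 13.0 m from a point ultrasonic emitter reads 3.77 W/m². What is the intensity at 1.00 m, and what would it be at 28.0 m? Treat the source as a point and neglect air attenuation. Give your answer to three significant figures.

Intensity scales as (d₁/d₂)², so
At 1.00 m: 3.77 × (13.0/1.00)² = 3.77 × 169.0 = 637.1 W/m²
At 28.0 m: (1.00/28.0)² = 0.001276, so 637.1 × 0.001276 = 0.8129 W/m².

637 W/m²; 0.813 W/m²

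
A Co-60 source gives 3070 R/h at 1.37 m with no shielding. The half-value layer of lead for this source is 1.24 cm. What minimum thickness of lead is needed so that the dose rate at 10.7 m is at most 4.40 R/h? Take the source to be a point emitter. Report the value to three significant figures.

At 10.7 m, distance alone gives 3070 × (1.37/10.7)² = 3070 × 0.01639 = 50.32 R/h.
Further attenuation needed: 50.32/4.40 = 11.44.
n = log₂(11.44) = 3.516 half-value layers.
Thickness = 3.516 × 1.24 cm = 4.360 cm.

4.36 cm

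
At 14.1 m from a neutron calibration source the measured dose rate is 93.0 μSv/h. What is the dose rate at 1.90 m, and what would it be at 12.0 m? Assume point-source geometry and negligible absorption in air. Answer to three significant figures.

5120 μSv/h; 128 μSv/h

Using I₁d₁² = I₂d₂²,
At 1.90 m: (14.1/1.90)² = 55.07, so 93.0 × 55.07 = 5122 μSv/h
At 12.0 m: 5122 × (1.90/12.0)² = 5122 × 0.02507 = 128.4 μSv/h.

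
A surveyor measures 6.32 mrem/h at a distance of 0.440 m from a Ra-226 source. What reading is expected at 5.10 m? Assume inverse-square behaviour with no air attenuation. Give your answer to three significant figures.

0.0470 mrem/h

Intensity scales as (d₁/d₂)², so the rate at 5.10 m is
6.32 × (0.440/5.10)² = 6.32 × 0.007443 = 0.04704 mrem/h.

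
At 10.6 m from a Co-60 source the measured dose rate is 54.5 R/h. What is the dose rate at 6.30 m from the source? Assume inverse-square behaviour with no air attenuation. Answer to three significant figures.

154 R/h

Intensity scales as (d₁/d₂)², so scaling from 10.6 m to 6.30 m:
(10.6/6.30)² = 2.831, so 54.5 × 2.831 = 154.3 R/h.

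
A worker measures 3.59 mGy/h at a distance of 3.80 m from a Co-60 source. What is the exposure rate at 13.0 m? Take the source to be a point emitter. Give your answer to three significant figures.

0.307 mGy/h

Using I₁d₁² = I₂d₂², the rate at 13.0 m is
3.59 × (3.80/13.0)² = 3.59 × 0.08544 = 0.3067 mGy/h.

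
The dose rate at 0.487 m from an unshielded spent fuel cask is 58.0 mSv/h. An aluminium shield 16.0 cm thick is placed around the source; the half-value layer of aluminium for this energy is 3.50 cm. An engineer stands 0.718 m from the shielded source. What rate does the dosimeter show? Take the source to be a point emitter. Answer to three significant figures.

Distance alone: (0.487/0.718)² = 0.4601, so 58.0 × 0.4601 = 26.69 mSv/h.
Shield: 16.0/3.50 = 4.571 half-value layers → attenuation 2^(−4.571) = 0.04207.
Combined: 26.69 × 0.04207 = 1.123 mSv/h.

1.12 mSv/h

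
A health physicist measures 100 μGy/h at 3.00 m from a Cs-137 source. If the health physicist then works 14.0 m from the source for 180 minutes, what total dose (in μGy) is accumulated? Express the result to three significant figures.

Intensity scales as (d₁/d₂)², so rate at 14.0 m:
(3.00/14.0)² = 0.04592, so 100 × 0.04592 = 4.592 μGy/h.
Dose = rate × time = 4.592 μGy/h × 3.000 h = 13.78 μGy.

13.8 μGy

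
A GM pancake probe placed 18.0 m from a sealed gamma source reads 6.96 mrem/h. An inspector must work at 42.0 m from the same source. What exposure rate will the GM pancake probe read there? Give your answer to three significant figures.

Applying the 1/r² law, scaling from 18.0 m to 42.0 m:
(18.0/42.0)² = 0.1837, so 6.96 × 0.1837 = 1.279 mrem/h.

1.28 mrem/h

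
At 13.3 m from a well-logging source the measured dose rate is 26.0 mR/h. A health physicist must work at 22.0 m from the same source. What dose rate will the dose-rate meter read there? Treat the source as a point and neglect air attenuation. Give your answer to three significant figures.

Applying the 1/r² law, scaling from 13.3 m to 22.0 m:
26.0 × (13.3/22.0)² = 26.0 × 0.3655 = 9.503 mR/h.

9.50 mR/h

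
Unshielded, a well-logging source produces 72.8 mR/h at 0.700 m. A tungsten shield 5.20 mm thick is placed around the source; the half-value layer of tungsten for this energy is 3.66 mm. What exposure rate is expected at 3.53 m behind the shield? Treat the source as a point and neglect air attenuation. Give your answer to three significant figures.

1.07 mR/h

Distance alone: (0.700/3.53)² = 0.03932, so 72.8 × 0.03932 = 2.862 mR/h.
Shield: 5.20/3.66 = 1.421 half-value layers → attenuation 2^(−1.421) = 0.3735.
Combined: 2.862 × 0.3735 = 1.069 mR/h.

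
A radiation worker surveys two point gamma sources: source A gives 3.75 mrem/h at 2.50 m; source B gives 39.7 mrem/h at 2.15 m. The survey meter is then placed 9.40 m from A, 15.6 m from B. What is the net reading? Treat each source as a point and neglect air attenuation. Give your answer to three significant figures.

1.02 mrem/h

By superposition, sum each source's inverse-square contribution:
A: 3.75 × (2.50/9.40)² = 0.2653 mrem/h
B: 39.7 × (2.15/15.6)² = 0.7541 mrem/h
Total = 0.2653 + 0.7541 = 1.019 mrem/h.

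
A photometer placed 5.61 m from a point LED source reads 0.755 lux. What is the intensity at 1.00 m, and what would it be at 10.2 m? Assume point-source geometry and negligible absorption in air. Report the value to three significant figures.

23.8 lux; 0.228 lux

Using I₁d₁² = I₂d₂²,
At 1.00 m: 0.755 × (5.61/1.00)² = 0.755 × 31.47 = 23.76 lux
At 10.2 m: (1.00/10.2)² = 0.009612, so 23.76 × 0.009612 = 0.2284 lux.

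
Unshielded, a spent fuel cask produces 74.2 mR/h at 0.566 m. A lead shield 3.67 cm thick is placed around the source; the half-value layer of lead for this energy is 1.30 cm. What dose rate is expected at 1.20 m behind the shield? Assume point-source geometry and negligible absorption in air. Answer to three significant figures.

Distance alone: 74.2 × (0.566/1.20)² = 74.2 × 0.2225 = 16.51 mR/h.
Shield: 3.67/1.30 = 2.823 half-value layers → attenuation 2^(−2.823) = 0.1413.
Combined: 16.51 × 0.1413 = 2.333 mR/h.

2.33 mR/h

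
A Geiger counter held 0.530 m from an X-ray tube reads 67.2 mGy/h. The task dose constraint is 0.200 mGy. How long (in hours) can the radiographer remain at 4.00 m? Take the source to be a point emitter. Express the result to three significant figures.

0.170 h

By the inverse-square law, rate at 4.00 m:
67.2 × (0.530/4.00)² = 67.2 × 0.01756 = 1.180 mGy/h.
Stay time = 0.200 mGy ÷ 1.180 mGy/h = 0.1695 h.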